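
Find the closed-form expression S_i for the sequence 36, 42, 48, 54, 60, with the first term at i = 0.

Check differences: 42 - 36 = 6
48 - 42 = 6
Common difference d = 6.
First term a = 36.
Formula: S_i = 36 + 6*i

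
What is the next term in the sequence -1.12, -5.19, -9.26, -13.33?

Differences: -5.19 - -1.12 = -4.07
This is an arithmetic sequence with common difference d = -4.07.
Next term = -13.33 + -4.07 = -17.4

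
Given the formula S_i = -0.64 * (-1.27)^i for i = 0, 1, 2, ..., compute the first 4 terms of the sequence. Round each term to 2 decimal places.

This is a geometric sequence.
i=0: S_0 = -0.64 * (-1.27)^0 = -0.64
i=1: S_1 = -0.64 * (-1.27)^1 ≈ 0.81
i=2: S_2 = -0.64 * (-1.27)^2 ≈ -1.03
i=3: S_3 = -0.64 * (-1.27)^3 ≈ 1.31
The first 4 terms are: [-0.64, 0.81, -1.03, 1.31]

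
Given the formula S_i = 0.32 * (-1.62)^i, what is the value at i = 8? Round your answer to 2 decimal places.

S_8 = 0.32 * (-1.62)^8 ≈ 0.32 * 47.4373 ≈ 15.18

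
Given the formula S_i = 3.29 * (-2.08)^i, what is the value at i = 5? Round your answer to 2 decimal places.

S_5 = 3.29 * (-2.08)^5 ≈ 3.29 * -38.9329 ≈ -128.09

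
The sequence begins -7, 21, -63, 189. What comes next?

Ratios: 21 / -7 = -3.0
This is a geometric sequence with common ratio r = -3.
Next term = 189 * -3 = -567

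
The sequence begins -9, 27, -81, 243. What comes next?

Ratios: 27 / -9 = -3.0
This is a geometric sequence with common ratio r = -3.
Next term = 243 * -3 = -729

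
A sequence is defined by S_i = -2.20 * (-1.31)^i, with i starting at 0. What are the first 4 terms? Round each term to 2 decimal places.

This is a geometric sequence.
i=0: S_0 = -2.2 * (-1.31)^0 = -2.2
i=1: S_1 = -2.2 * (-1.31)^1 ≈ 2.88
i=2: S_2 = -2.2 * (-1.31)^2 ≈ -3.78
i=3: S_3 = -2.2 * (-1.31)^3 ≈ 4.95
The first 4 terms are: [-2.2, 2.88, -3.78, 4.95]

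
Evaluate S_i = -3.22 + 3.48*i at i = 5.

S_5 = -3.22 + 3.48*5 = -3.22 + 17.4 = 14.18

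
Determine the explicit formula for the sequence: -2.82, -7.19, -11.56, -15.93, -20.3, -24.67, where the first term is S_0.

Check differences: -7.19 - -2.82 = -4.37
-11.56 - -7.19 = -4.37
Common difference d = -4.37.
First term a = -2.82.
Formula: S_i = -2.82 - 4.37*i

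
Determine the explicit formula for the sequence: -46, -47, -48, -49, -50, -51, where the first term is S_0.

Check differences: -47 - -46 = -1
-48 - -47 = -1
Common difference d = -1.
First term a = -46.
Formula: S_i = -46 - 1*i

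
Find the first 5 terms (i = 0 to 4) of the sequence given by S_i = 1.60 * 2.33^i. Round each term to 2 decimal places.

This is a geometric sequence.
i=0: S_0 = 1.6 * 2.33^0 = 1.6
i=1: S_1 = 1.6 * 2.33^1 ≈ 3.73
i=2: S_2 = 1.6 * 2.33^2 ≈ 8.69
i=3: S_3 = 1.6 * 2.33^3 ≈ 20.24
i=4: S_4 = 1.6 * 2.33^4 ≈ 47.16
The first 5 terms are: [1.6, 3.73, 8.69, 20.24, 47.16]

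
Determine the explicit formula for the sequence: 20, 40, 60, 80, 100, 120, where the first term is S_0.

Check differences: 40 - 20 = 20
60 - 40 = 20
Common difference d = 20.
First term a = 20.
Formula: S_i = 20 + 20*i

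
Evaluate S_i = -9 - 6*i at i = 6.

S_6 = -9 + -6*6 = -9 + -36 = -45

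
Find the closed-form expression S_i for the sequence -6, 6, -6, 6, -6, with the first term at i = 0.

Check ratios: 6 / -6 = -1.0
Common ratio r = -1.
First term a = -6.
Formula: S_i = -6 * (-1)^i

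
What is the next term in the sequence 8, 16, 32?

Ratios: 16 / 8 = 2.0
This is a geometric sequence with common ratio r = 2.
Next term = 32 * 2 = 64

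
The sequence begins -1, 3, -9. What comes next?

Ratios: 3 / -1 = -3.0
This is a geometric sequence with common ratio r = -3.
Next term = -9 * -3 = 27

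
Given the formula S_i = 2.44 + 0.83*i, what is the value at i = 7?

S_7 = 2.44 + 0.83*7 = 2.44 + 5.81 = 8.25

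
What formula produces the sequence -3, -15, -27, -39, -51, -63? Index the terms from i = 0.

Check differences: -15 - -3 = -12
-27 - -15 = -12
Common difference d = -12.
First term a = -3.
Formula: S_i = -3 - 12*i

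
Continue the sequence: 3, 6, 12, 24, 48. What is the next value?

Ratios: 6 / 3 = 2.0
This is a geometric sequence with common ratio r = 2.
Next term = 48 * 2 = 96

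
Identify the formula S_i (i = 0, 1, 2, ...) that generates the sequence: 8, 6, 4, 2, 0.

Check differences: 6 - 8 = -2
4 - 6 = -2
Common difference d = -2.
First term a = 8.
Formula: S_i = 8 - 2*i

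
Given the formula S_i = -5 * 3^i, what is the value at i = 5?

S_5 = -5 * 3^5 = -5 * 243 = -1215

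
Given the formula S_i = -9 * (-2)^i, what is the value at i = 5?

S_5 = -9 * (-2)^5 = -9 * -32 = 288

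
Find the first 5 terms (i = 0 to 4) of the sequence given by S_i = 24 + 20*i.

This is an arithmetic sequence.
i=0: S_0 = 24 + 20*0 = 24
i=1: S_1 = 24 + 20*1 = 44
i=2: S_2 = 24 + 20*2 = 64
i=3: S_3 = 24 + 20*3 = 84
i=4: S_4 = 24 + 20*4 = 104
The first 5 terms are: [24, 44, 64, 84, 104]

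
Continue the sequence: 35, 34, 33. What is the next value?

Differences: 34 - 35 = -1
This is an arithmetic sequence with common difference d = -1.
Next term = 33 + -1 = 32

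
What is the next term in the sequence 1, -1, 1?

Ratios: -1 / 1 = -1.0
This is a geometric sequence with common ratio r = -1.
Next term = 1 * -1 = -1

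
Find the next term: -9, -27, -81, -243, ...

Ratios: -27 / -9 = 3.0
This is a geometric sequence with common ratio r = 3.
Next term = -243 * 3 = -729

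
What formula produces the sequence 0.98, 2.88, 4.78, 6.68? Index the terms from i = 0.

Check differences: 2.88 - 0.98 = 1.9
4.78 - 2.88 = 1.9
Common difference d = 1.9.
First term a = 0.98.
Formula: S_i = 0.98 + 1.90*i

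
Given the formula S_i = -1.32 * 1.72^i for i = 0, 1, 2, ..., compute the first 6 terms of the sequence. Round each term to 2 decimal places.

This is a geometric sequence.
i=0: S_0 = -1.32 * 1.72^0 = -1.32
i=1: S_1 = -1.32 * 1.72^1 ≈ -2.27
i=2: S_2 = -1.32 * 1.72^2 ≈ -3.91
i=3: S_3 = -1.32 * 1.72^3 ≈ -6.72
i=4: S_4 = -1.32 * 1.72^4 ≈ -11.55
i=5: S_5 = -1.32 * 1.72^5 ≈ -19.87
The first 6 terms are: [-1.32, -2.27, -3.91, -6.72, -11.55, -19.87]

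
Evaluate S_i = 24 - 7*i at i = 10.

S_10 = 24 + -7*10 = 24 + -70 = -46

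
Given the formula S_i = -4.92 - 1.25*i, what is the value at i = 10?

S_10 = -4.92 + -1.25*10 = -4.92 + -12.5 = -17.42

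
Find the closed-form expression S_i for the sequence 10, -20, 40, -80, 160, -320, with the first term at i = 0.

Check ratios: -20 / 10 = -2.0
Common ratio r = -2.
First term a = 10.
Formula: S_i = 10 * (-2)^i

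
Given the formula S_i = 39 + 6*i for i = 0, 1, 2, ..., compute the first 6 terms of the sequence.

This is an arithmetic sequence.
i=0: S_0 = 39 + 6*0 = 39
i=1: S_1 = 39 + 6*1 = 45
i=2: S_2 = 39 + 6*2 = 51
i=3: S_3 = 39 + 6*3 = 57
i=4: S_4 = 39 + 6*4 = 63
i=5: S_5 = 39 + 6*5 = 69
The first 6 terms are: [39, 45, 51, 57, 63, 69]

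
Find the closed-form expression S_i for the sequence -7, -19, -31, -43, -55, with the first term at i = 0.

Check differences: -19 - -7 = -12
-31 - -19 = -12
Common difference d = -12.
First term a = -7.
Formula: S_i = -7 - 12*i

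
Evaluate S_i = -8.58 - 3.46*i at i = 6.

S_6 = -8.58 + -3.46*6 = -8.58 + -20.76 = -29.34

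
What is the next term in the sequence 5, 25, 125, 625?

Ratios: 25 / 5 = 5.0
This is a geometric sequence with common ratio r = 5.
Next term = 625 * 5 = 3125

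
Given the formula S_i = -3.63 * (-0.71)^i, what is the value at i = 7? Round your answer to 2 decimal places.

S_7 = -3.63 * (-0.71)^7 ≈ -3.63 * -0.091 ≈ 0.33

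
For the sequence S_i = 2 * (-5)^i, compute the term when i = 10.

S_10 = 2 * (-5)^10 = 2 * 9765625 = 19531250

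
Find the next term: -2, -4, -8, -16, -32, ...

Ratios: -4 / -2 = 2.0
This is a geometric sequence with common ratio r = 2.
Next term = -32 * 2 = -64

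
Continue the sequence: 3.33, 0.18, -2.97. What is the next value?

Differences: 0.18 - 3.33 = -3.15
This is an arithmetic sequence with common difference d = -3.15.
Next term = -2.97 + -3.15 = -6.12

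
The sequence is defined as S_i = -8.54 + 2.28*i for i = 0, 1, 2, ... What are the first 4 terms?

This is an arithmetic sequence.
i=0: S_0 = -8.54 + 2.28*0 = -8.54
i=1: S_1 = -8.54 + 2.28*1 = -6.26
i=2: S_2 = -8.54 + 2.28*2 = -3.98
i=3: S_3 = -8.54 + 2.28*3 = -1.7
The first 4 terms are: [-8.54, -6.26, -3.98, -1.7]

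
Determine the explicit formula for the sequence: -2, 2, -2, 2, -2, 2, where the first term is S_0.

Check ratios: 2 / -2 = -1.0
Common ratio r = -1.
First term a = -2.
Formula: S_i = -2 * (-1)^i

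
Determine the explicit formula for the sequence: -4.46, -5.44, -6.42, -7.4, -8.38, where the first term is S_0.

Check differences: -5.44 - -4.46 = -0.98
-6.42 - -5.44 = -0.98
Common difference d = -0.98.
First term a = -4.46.
Formula: S_i = -4.46 - 0.98*i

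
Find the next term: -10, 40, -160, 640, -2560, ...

Ratios: 40 / -10 = -4.0
This is a geometric sequence with common ratio r = -4.
Next term = -2560 * -4 = 10240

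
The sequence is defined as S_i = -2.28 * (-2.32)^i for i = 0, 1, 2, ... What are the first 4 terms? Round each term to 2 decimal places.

This is a geometric sequence.
i=0: S_0 = -2.28 * (-2.32)^0 = -2.28
i=1: S_1 = -2.28 * (-2.32)^1 ≈ 5.29
i=2: S_2 = -2.28 * (-2.32)^2 ≈ -12.27
i=3: S_3 = -2.28 * (-2.32)^3 ≈ 28.47
The first 4 terms are: [-2.28, 5.29, -12.27, 28.47]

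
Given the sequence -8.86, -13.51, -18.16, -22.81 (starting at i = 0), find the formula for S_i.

Check differences: -13.51 - -8.86 = -4.65
-18.16 - -13.51 = -4.65
Common difference d = -4.65.
First term a = -8.86.
Formula: S_i = -8.86 - 4.65*i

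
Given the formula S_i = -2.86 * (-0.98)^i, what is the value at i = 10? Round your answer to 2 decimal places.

S_10 = -2.86 * (-0.98)^10 ≈ -2.86 * 0.8171 ≈ -2.34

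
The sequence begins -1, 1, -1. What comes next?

Ratios: 1 / -1 = -1.0
This is a geometric sequence with common ratio r = -1.
Next term = -1 * -1 = 1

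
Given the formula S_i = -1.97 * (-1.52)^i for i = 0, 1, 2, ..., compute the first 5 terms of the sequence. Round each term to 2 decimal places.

This is a geometric sequence.
i=0: S_0 = -1.97 * (-1.52)^0 = -1.97
i=1: S_1 = -1.97 * (-1.52)^1 ≈ 2.99
i=2: S_2 = -1.97 * (-1.52)^2 ≈ -4.55
i=3: S_3 = -1.97 * (-1.52)^3 ≈ 6.92
i=4: S_4 = -1.97 * (-1.52)^4 ≈ -10.52
The first 5 terms are: [-1.97, 2.99, -4.55, 6.92, -10.52]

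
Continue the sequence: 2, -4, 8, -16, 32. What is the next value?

Ratios: -4 / 2 = -2.0
This is a geometric sequence with common ratio r = -2.
Next term = 32 * -2 = -64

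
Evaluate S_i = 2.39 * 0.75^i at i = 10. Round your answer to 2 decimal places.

S_10 = 2.39 * 0.75^10 ≈ 2.39 * 0.0563 ≈ 0.13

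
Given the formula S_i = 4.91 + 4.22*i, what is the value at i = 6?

S_6 = 4.91 + 4.22*6 = 4.91 + 25.32 = 30.23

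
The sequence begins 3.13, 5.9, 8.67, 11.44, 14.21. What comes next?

Differences: 5.9 - 3.13 = 2.77
This is an arithmetic sequence with common difference d = 2.77.
Next term = 14.21 + 2.77 = 16.98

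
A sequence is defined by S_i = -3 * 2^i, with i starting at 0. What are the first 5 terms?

This is a geometric sequence.
i=0: S_0 = -3 * 2^0 = -3
i=1: S_1 = -3 * 2^1 = -6
i=2: S_2 = -3 * 2^2 = -12
i=3: S_3 = -3 * 2^3 = -24
i=4: S_4 = -3 * 2^4 = -48
The first 5 terms are: [-3, -6, -12, -24, -48]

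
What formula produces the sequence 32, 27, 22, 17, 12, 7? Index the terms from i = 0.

Check differences: 27 - 32 = -5
22 - 27 = -5
Common difference d = -5.
First term a = 32.
Formula: S_i = 32 - 5*i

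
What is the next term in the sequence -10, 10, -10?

Ratios: 10 / -10 = -1.0
This is a geometric sequence with common ratio r = -1.
Next term = -10 * -1 = 10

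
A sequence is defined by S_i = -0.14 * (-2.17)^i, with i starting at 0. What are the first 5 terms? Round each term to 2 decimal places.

This is a geometric sequence.
i=0: S_0 = -0.14 * (-2.17)^0 = -0.14
i=1: S_1 = -0.14 * (-2.17)^1 ≈ 0.3
i=2: S_2 = -0.14 * (-2.17)^2 ≈ -0.66
i=3: S_3 = -0.14 * (-2.17)^3 ≈ 1.43
i=4: S_4 = -0.14 * (-2.17)^4 ≈ -3.1
The first 5 terms are: [-0.14, 0.3, -0.66, 1.43, -3.1]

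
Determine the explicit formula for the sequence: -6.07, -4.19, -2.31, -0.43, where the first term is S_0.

Check differences: -4.19 - -6.07 = 1.88
-2.31 - -4.19 = 1.88
Common difference d = 1.88.
First term a = -6.07.
Formula: S_i = -6.07 + 1.88*i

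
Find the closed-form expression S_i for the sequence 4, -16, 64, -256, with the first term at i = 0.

Check ratios: -16 / 4 = -4.0
Common ratio r = -4.
First term a = 4.
Formula: S_i = 4 * (-4)^i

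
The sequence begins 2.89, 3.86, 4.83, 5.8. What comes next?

Differences: 3.86 - 2.89 = 0.97
This is an arithmetic sequence with common difference d = 0.97.
Next term = 5.8 + 0.97 = 6.77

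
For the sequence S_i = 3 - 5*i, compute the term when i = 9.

S_9 = 3 + -5*9 = 3 + -45 = -42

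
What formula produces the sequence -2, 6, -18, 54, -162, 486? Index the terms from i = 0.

Check ratios: 6 / -2 = -3.0
Common ratio r = -3.
First term a = -2.
Formula: S_i = -2 * (-3)^i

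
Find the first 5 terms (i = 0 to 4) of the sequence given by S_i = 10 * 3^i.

This is a geometric sequence.
i=0: S_0 = 10 * 3^0 = 10
i=1: S_1 = 10 * 3^1 = 30
i=2: S_2 = 10 * 3^2 = 90
i=3: S_3 = 10 * 3^3 = 270
i=4: S_4 = 10 * 3^4 = 810
The first 5 terms are: [10, 30, 90, 270, 810]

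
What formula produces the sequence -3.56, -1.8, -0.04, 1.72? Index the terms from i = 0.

Check differences: -1.8 - -3.56 = 1.76
-0.04 - -1.8 = 1.76
Common difference d = 1.76.
First term a = -3.56.
Formula: S_i = -3.56 + 1.76*i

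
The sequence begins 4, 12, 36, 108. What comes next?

Ratios: 12 / 4 = 3.0
This is a geometric sequence with common ratio r = 3.
Next term = 108 * 3 = 324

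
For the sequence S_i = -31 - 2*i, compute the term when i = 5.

S_5 = -31 + -2*5 = -31 + -10 = -41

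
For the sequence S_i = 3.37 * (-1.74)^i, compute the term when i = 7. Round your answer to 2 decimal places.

S_7 = 3.37 * (-1.74)^7 ≈ 3.37 * -48.2886 ≈ -162.73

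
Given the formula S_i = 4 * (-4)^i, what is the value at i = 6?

S_6 = 4 * (-4)^6 = 4 * 4096 = 16384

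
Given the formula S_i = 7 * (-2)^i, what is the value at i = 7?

S_7 = 7 * (-2)^7 = 7 * -128 = -896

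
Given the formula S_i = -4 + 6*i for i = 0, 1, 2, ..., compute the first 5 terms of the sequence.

This is an arithmetic sequence.
i=0: S_0 = -4 + 6*0 = -4
i=1: S_1 = -4 + 6*1 = 2
i=2: S_2 = -4 + 6*2 = 8
i=3: S_3 = -4 + 6*3 = 14
i=4: S_4 = -4 + 6*4 = 20
The first 5 terms are: [-4, 2, 8, 14, 20]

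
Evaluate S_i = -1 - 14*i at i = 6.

S_6 = -1 + -14*6 = -1 + -84 = -85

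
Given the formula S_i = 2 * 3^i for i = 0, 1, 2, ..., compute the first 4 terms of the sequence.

This is a geometric sequence.
i=0: S_0 = 2 * 3^0 = 2
i=1: S_1 = 2 * 3^1 = 6
i=2: S_2 = 2 * 3^2 = 18
i=3: S_3 = 2 * 3^3 = 54
The first 4 terms are: [2, 6, 18, 54]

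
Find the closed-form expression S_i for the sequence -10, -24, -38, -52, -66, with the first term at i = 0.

Check differences: -24 - -10 = -14
-38 - -24 = -14
Common difference d = -14.
First term a = -10.
Formula: S_i = -10 - 14*i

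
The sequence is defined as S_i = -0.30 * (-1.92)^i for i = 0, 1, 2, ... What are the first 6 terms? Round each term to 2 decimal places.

This is a geometric sequence.
i=0: S_0 = -0.3 * (-1.92)^0 = -0.3
i=1: S_1 = -0.3 * (-1.92)^1 ≈ 0.58
i=2: S_2 = -0.3 * (-1.92)^2 ≈ -1.11
i=3: S_3 = -0.3 * (-1.92)^3 ≈ 2.12
i=4: S_4 = -0.3 * (-1.92)^4 ≈ -4.08
i=5: S_5 = -0.3 * (-1.92)^5 ≈ 7.83
The first 6 terms are: [-0.3, 0.58, -1.11, 2.12, -4.08, 7.83]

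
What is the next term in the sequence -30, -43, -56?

Differences: -43 - -30 = -13
This is an arithmetic sequence with common difference d = -13.
Next term = -56 + -13 = -69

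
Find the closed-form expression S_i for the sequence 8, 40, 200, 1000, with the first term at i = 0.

Check ratios: 40 / 8 = 5.0
Common ratio r = 5.
First term a = 8.
Formula: S_i = 8 * 5^i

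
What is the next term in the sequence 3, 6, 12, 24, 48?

Ratios: 6 / 3 = 2.0
This is a geometric sequence with common ratio r = 2.
Next term = 48 * 2 = 96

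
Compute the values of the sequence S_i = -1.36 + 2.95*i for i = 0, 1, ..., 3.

This is an arithmetic sequence.
i=0: S_0 = -1.36 + 2.95*0 = -1.36
i=1: S_1 = -1.36 + 2.95*1 = 1.59
i=2: S_2 = -1.36 + 2.95*2 = 4.54
i=3: S_3 = -1.36 + 2.95*3 = 7.49
The first 4 terms are: [-1.36, 1.59, 4.54, 7.49]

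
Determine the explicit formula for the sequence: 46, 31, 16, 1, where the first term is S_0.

Check differences: 31 - 46 = -15
16 - 31 = -15
Common difference d = -15.
First term a = 46.
Formula: S_i = 46 - 15*i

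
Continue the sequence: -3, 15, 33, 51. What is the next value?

Differences: 15 - -3 = 18
This is an arithmetic sequence with common difference d = 18.
Next term = 51 + 18 = 69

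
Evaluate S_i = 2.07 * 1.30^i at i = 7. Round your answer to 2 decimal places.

S_7 = 2.07 * 1.3^7 ≈ 2.07 * 6.2749 ≈ 12.99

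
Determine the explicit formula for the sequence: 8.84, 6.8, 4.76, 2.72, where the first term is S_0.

Check differences: 6.8 - 8.84 = -2.04
4.76 - 6.8 = -2.04
Common difference d = -2.04.
First term a = 8.84.
Formula: S_i = 8.84 - 2.04*i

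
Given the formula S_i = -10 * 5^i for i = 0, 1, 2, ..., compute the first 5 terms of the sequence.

This is a geometric sequence.
i=0: S_0 = -10 * 5^0 = -10
i=1: S_1 = -10 * 5^1 = -50
i=2: S_2 = -10 * 5^2 = -250
i=3: S_3 = -10 * 5^3 = -1250
i=4: S_4 = -10 * 5^4 = -6250
The first 5 terms are: [-10, -50, -250, -1250, -6250]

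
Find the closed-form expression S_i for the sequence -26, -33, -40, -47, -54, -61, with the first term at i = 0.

Check differences: -33 - -26 = -7
-40 - -33 = -7
Common difference d = -7.
First term a = -26.
Formula: S_i = -26 - 7*i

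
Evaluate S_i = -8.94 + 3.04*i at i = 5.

S_5 = -8.94 + 3.04*5 = -8.94 + 15.2 = 6.26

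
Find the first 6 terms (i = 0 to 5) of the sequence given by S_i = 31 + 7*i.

This is an arithmetic sequence.
i=0: S_0 = 31 + 7*0 = 31
i=1: S_1 = 31 + 7*1 = 38
i=2: S_2 = 31 + 7*2 = 45
i=3: S_3 = 31 + 7*3 = 52
i=4: S_4 = 31 + 7*4 = 59
i=5: S_5 = 31 + 7*5 = 66
The first 6 terms are: [31, 38, 45, 52, 59, 66]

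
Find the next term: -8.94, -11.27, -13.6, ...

Differences: -11.27 - -8.94 = -2.33
This is an arithmetic sequence with common difference d = -2.33.
Next term = -13.6 + -2.33 = -15.93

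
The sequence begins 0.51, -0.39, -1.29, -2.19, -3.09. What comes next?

Differences: -0.39 - 0.51 = -0.9
This is an arithmetic sequence with common difference d = -0.9.
Next term = -3.09 + -0.9 = -3.99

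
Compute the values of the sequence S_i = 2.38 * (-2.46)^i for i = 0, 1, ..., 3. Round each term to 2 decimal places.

This is a geometric sequence.
i=0: S_0 = 2.38 * (-2.46)^0 = 2.38
i=1: S_1 = 2.38 * (-2.46)^1 ≈ -5.85
i=2: S_2 = 2.38 * (-2.46)^2 ≈ 14.4
i=3: S_3 = 2.38 * (-2.46)^3 ≈ -35.43
The first 4 terms are: [2.38, -5.85, 14.4, -35.43]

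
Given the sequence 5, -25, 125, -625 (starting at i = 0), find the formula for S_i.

Check ratios: -25 / 5 = -5.0
Common ratio r = -5.
First term a = 5.
Formula: S_i = 5 * (-5)^i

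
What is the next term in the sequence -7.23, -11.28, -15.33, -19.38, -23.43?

Differences: -11.28 - -7.23 = -4.05
This is an arithmetic sequence with common difference d = -4.05.
Next term = -23.43 + -4.05 = -27.48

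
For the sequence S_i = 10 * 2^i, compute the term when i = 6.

S_6 = 10 * 2^6 = 10 * 64 = 640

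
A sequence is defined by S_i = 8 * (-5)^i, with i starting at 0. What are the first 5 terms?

This is a geometric sequence.
i=0: S_0 = 8 * (-5)^0 = 8
i=1: S_1 = 8 * (-5)^1 = -40
i=2: S_2 = 8 * (-5)^2 = 200
i=3: S_3 = 8 * (-5)^3 = -1000
i=4: S_4 = 8 * (-5)^4 = 5000
The first 5 terms are: [8, -40, 200, -1000, 5000]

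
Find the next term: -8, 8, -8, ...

Ratios: 8 / -8 = -1.0
This is a geometric sequence with common ratio r = -1.
Next term = -8 * -1 = 8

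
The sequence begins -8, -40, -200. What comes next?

Ratios: -40 / -8 = 5.0
This is a geometric sequence with common ratio r = 5.
Next term = -200 * 5 = -1000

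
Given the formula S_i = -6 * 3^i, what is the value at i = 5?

S_5 = -6 * 3^5 = -6 * 243 = -1458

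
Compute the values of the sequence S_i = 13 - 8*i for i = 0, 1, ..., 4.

This is an arithmetic sequence.
i=0: S_0 = 13 + -8*0 = 13
i=1: S_1 = 13 + -8*1 = 5
i=2: S_2 = 13 + -8*2 = -3
i=3: S_3 = 13 + -8*3 = -11
i=4: S_4 = 13 + -8*4 = -19
The first 5 terms are: [13, 5, -3, -11, -19]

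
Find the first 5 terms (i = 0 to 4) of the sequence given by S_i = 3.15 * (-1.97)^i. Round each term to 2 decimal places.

This is a geometric sequence.
i=0: S_0 = 3.15 * (-1.97)^0 = 3.15
i=1: S_1 = 3.15 * (-1.97)^1 ≈ -6.21
i=2: S_2 = 3.15 * (-1.97)^2 ≈ 12.22
i=3: S_3 = 3.15 * (-1.97)^3 ≈ -24.08
i=4: S_4 = 3.15 * (-1.97)^4 ≈ 47.44
The first 5 terms are: [3.15, -6.21, 12.22, -24.08, 47.44]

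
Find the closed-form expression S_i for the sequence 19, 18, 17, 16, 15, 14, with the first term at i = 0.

Check differences: 18 - 19 = -1
17 - 18 = -1
Common difference d = -1.
First term a = 19.
Formula: S_i = 19 - 1*i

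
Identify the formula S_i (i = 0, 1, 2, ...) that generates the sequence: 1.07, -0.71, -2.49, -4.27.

Check differences: -0.71 - 1.07 = -1.78
-2.49 - -0.71 = -1.78
Common difference d = -1.78.
First term a = 1.07.
Formula: S_i = 1.07 - 1.78*i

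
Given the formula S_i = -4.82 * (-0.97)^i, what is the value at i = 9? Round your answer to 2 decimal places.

S_9 = -4.82 * (-0.97)^9 ≈ -4.82 * -0.7602 ≈ 3.66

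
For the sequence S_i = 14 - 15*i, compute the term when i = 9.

S_9 = 14 + -15*9 = 14 + -135 = -121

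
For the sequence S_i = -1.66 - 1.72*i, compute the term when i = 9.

S_9 = -1.66 + -1.72*9 = -1.66 + -15.48 = -17.14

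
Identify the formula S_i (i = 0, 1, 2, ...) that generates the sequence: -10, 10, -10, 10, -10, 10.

Check ratios: 10 / -10 = -1.0
Common ratio r = -1.
First term a = -10.
Formula: S_i = -10 * (-1)^i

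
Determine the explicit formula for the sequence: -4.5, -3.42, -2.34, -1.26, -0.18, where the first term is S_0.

Check differences: -3.42 - -4.5 = 1.08
-2.34 - -3.42 = 1.08
Common difference d = 1.08.
First term a = -4.5.
Formula: S_i = -4.50 + 1.08*i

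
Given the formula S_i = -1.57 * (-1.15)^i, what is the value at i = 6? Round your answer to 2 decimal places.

S_6 = -1.57 * (-1.15)^6 ≈ -1.57 * 2.3131 ≈ -3.63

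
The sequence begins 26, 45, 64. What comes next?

Differences: 45 - 26 = 19
This is an arithmetic sequence with common difference d = 19.
Next term = 64 + 19 = 83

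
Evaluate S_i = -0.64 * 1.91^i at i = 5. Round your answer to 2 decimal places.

S_5 = -0.64 * 1.91^5 ≈ -0.64 * 25.4195 ≈ -16.27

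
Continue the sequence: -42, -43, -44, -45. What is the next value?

Differences: -43 - -42 = -1
This is an arithmetic sequence with common difference d = -1.
Next term = -45 + -1 = -46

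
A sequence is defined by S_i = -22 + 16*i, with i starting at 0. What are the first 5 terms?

This is an arithmetic sequence.
i=0: S_0 = -22 + 16*0 = -22
i=1: S_1 = -22 + 16*1 = -6
i=2: S_2 = -22 + 16*2 = 10
i=3: S_3 = -22 + 16*3 = 26
i=4: S_4 = -22 + 16*4 = 42
The first 5 terms are: [-22, -6, 10, 26, 42]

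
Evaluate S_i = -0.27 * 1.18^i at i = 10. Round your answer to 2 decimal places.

S_10 = -0.27 * 1.18^10 ≈ -0.27 * 5.2338 ≈ -1.41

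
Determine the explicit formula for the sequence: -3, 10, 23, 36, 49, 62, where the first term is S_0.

Check differences: 10 - -3 = 13
23 - 10 = 13
Common difference d = 13.
First term a = -3.
Formula: S_i = -3 + 13*i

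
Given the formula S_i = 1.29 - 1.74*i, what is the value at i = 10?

S_10 = 1.29 + -1.74*10 = 1.29 + -17.4 = -16.11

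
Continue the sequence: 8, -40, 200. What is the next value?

Ratios: -40 / 8 = -5.0
This is a geometric sequence with common ratio r = -5.
Next term = 200 * -5 = -1000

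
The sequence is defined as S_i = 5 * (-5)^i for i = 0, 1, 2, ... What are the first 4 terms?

This is a geometric sequence.
i=0: S_0 = 5 * (-5)^0 = 5
i=1: S_1 = 5 * (-5)^1 = -25
i=2: S_2 = 5 * (-5)^2 = 125
i=3: S_3 = 5 * (-5)^3 = -625
The first 4 terms are: [5, -25, 125, -625]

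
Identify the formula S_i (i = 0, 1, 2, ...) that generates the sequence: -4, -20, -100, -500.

Check ratios: -20 / -4 = 5.0
Common ratio r = 5.
First term a = -4.
Formula: S_i = -4 * 5^i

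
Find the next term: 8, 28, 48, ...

Differences: 28 - 8 = 20
This is an arithmetic sequence with common difference d = 20.
Next term = 48 + 20 = 68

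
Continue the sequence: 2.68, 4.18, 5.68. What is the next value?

Differences: 4.18 - 2.68 = 1.5
This is an arithmetic sequence with common difference d = 1.5.
Next term = 5.68 + 1.5 = 7.18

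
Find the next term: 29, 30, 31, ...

Differences: 30 - 29 = 1
This is an arithmetic sequence with common difference d = 1.
Next term = 31 + 1 = 32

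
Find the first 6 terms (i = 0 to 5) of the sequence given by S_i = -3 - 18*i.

This is an arithmetic sequence.
i=0: S_0 = -3 + -18*0 = -3
i=1: S_1 = -3 + -18*1 = -21
i=2: S_2 = -3 + -18*2 = -39
i=3: S_3 = -3 + -18*3 = -57
i=4: S_4 = -3 + -18*4 = -75
i=5: S_5 = -3 + -18*5 = -93
The first 6 terms are: [-3, -21, -39, -57, -75, -93]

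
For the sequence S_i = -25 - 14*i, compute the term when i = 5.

S_5 = -25 + -14*5 = -25 + -70 = -95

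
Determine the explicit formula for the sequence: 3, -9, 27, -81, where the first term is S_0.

Check ratios: -9 / 3 = -3.0
Common ratio r = -3.
First term a = 3.
Formula: S_i = 3 * (-3)^i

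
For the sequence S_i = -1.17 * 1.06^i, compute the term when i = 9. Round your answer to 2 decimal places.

S_9 = -1.17 * 1.06^9 ≈ -1.17 * 1.6895 ≈ -1.98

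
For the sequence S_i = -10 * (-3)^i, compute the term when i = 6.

S_6 = -10 * (-3)^6 = -10 * 729 = -7290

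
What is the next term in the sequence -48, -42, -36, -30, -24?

Differences: -42 - -48 = 6
This is an arithmetic sequence with common difference d = 6.
Next term = -24 + 6 = -18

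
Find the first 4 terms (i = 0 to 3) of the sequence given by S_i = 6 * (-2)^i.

This is a geometric sequence.
i=0: S_0 = 6 * (-2)^0 = 6
i=1: S_1 = 6 * (-2)^1 = -12
i=2: S_2 = 6 * (-2)^2 = 24
i=3: S_3 = 6 * (-2)^3 = -48
The first 4 terms are: [6, -12, 24, -48]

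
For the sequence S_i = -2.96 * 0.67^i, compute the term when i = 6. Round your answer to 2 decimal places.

S_6 = -2.96 * 0.67^6 ≈ -2.96 * 0.0905 ≈ -0.27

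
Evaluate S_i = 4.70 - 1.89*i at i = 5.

S_5 = 4.7 + -1.89*5 = 4.7 + -9.45 = -4.75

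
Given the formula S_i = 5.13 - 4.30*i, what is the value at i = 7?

S_7 = 5.13 + -4.3*7 = 5.13 + -30.1 = -24.97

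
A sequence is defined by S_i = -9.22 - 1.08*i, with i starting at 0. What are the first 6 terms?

This is an arithmetic sequence.
i=0: S_0 = -9.22 + -1.08*0 = -9.22
i=1: S_1 = -9.22 + -1.08*1 = -10.3
i=2: S_2 = -9.22 + -1.08*2 = -11.38
i=3: S_3 = -9.22 + -1.08*3 = -12.46
i=4: S_4 = -9.22 + -1.08*4 = -13.54
i=5: S_5 = -9.22 + -1.08*5 = -14.62
The first 6 terms are: [-9.22, -10.3, -11.38, -12.46, -13.54, -14.62]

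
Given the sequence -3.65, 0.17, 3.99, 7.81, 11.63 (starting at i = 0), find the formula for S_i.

Check differences: 0.17 - -3.65 = 3.82
3.99 - 0.17 = 3.82
Common difference d = 3.82.
First term a = -3.65.
Formula: S_i = -3.65 + 3.82*i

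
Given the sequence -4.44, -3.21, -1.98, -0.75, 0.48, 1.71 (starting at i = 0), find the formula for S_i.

Check differences: -3.21 - -4.44 = 1.23
-1.98 - -3.21 = 1.23
Common difference d = 1.23.
First term a = -4.44.
Formula: S_i = -4.44 + 1.23*i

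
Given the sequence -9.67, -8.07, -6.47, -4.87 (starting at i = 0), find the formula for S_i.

Check differences: -8.07 - -9.67 = 1.6
-6.47 - -8.07 = 1.6
Common difference d = 1.6.
First term a = -9.67.
Formula: S_i = -9.67 + 1.60*i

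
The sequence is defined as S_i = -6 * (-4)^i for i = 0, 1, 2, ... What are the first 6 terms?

This is a geometric sequence.
i=0: S_0 = -6 * (-4)^0 = -6
i=1: S_1 = -6 * (-4)^1 = 24
i=2: S_2 = -6 * (-4)^2 = -96
i=3: S_3 = -6 * (-4)^3 = 384
i=4: S_4 = -6 * (-4)^4 = -1536
i=5: S_5 = -6 * (-4)^5 = 6144
The first 6 terms are: [-6, 24, -96, 384, -1536, 6144]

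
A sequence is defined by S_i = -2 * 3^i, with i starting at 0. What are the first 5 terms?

This is a geometric sequence.
i=0: S_0 = -2 * 3^0 = -2
i=1: S_1 = -2 * 3^1 = -6
i=2: S_2 = -2 * 3^2 = -18
i=3: S_3 = -2 * 3^3 = -54
i=4: S_4 = -2 * 3^4 = -162
The first 5 terms are: [-2, -6, -18, -54, -162]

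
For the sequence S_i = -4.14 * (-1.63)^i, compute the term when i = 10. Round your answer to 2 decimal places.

S_10 = -4.14 * (-1.63)^10 ≈ -4.14 * 132.3964 ≈ -548.12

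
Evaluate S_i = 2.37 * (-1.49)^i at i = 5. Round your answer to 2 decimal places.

S_5 = 2.37 * (-1.49)^5 ≈ 2.37 * -7.344 ≈ -17.41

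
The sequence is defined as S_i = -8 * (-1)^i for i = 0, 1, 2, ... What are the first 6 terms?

This is a geometric sequence.
i=0: S_0 = -8 * (-1)^0 = -8
i=1: S_1 = -8 * (-1)^1 = 8
i=2: S_2 = -8 * (-1)^2 = -8
i=3: S_3 = -8 * (-1)^3 = 8
i=4: S_4 = -8 * (-1)^4 = -8
i=5: S_5 = -8 * (-1)^5 = 8
The first 6 terms are: [-8, 8, -8, 8, -8, 8]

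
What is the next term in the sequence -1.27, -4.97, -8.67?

Differences: -4.97 - -1.27 = -3.7
This is an arithmetic sequence with common difference d = -3.7.
Next term = -8.67 + -3.7 = -12.37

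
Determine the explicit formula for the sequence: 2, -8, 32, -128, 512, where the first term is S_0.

Check ratios: -8 / 2 = -4.0
Common ratio r = -4.
First term a = 2.
Formula: S_i = 2 * (-4)^i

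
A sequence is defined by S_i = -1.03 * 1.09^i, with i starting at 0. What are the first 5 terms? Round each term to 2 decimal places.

This is a geometric sequence.
i=0: S_0 = -1.03 * 1.09^0 = -1.03
i=1: S_1 = -1.03 * 1.09^1 ≈ -1.12
i=2: S_2 = -1.03 * 1.09^2 ≈ -1.22
i=3: S_3 = -1.03 * 1.09^3 ≈ -1.33
i=4: S_4 = -1.03 * 1.09^4 ≈ -1.45
The first 5 terms are: [-1.03, -1.12, -1.22, -1.33, -1.45]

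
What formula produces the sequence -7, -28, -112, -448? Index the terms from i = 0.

Check ratios: -28 / -7 = 4.0
Common ratio r = 4.
First term a = -7.
Formula: S_i = -7 * 4^i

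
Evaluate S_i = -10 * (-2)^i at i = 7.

S_7 = -10 * (-2)^7 = -10 * -128 = 1280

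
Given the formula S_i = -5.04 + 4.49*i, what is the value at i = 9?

S_9 = -5.04 + 4.49*9 = -5.04 + 40.41 = 35.37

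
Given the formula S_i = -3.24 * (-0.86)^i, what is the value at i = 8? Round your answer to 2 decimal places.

S_8 = -3.24 * (-0.86)^8 ≈ -3.24 * 0.2992 ≈ -0.97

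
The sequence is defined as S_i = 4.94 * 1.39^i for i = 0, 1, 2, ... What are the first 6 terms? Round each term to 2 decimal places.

This is a geometric sequence.
i=0: S_0 = 4.94 * 1.39^0 = 4.94
i=1: S_1 = 4.94 * 1.39^1 ≈ 6.87
i=2: S_2 = 4.94 * 1.39^2 ≈ 9.54
i=3: S_3 = 4.94 * 1.39^3 ≈ 13.27
i=4: S_4 = 4.94 * 1.39^4 ≈ 18.44
i=5: S_5 = 4.94 * 1.39^5 ≈ 25.63
The first 6 terms are: [4.94, 6.87, 9.54, 13.27, 18.44, 25.63]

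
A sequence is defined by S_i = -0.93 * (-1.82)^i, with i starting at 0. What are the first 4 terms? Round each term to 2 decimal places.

This is a geometric sequence.
i=0: S_0 = -0.93 * (-1.82)^0 = -0.93
i=1: S_1 = -0.93 * (-1.82)^1 ≈ 1.69
i=2: S_2 = -0.93 * (-1.82)^2 ≈ -3.08
i=3: S_3 = -0.93 * (-1.82)^3 ≈ 5.61
The first 4 terms are: [-0.93, 1.69, -3.08, 5.61]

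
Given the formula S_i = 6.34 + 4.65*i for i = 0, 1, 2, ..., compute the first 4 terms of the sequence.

This is an arithmetic sequence.
i=0: S_0 = 6.34 + 4.65*0 = 6.34
i=1: S_1 = 6.34 + 4.65*1 = 10.99
i=2: S_2 = 6.34 + 4.65*2 = 15.64
i=3: S_3 = 6.34 + 4.65*3 = 20.29
The first 4 terms are: [6.34, 10.99, 15.64, 20.29]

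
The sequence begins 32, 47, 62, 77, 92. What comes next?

Differences: 47 - 32 = 15
This is an arithmetic sequence with common difference d = 15.
Next term = 92 + 15 = 107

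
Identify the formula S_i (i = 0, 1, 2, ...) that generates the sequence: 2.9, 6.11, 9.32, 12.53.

Check differences: 6.11 - 2.9 = 3.21
9.32 - 6.11 = 3.21
Common difference d = 3.21.
First term a = 2.9.
Formula: S_i = 2.90 + 3.21*i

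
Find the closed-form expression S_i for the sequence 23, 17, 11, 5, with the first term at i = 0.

Check differences: 17 - 23 = -6
11 - 17 = -6
Common difference d = -6.
First term a = 23.
Formula: S_i = 23 - 6*i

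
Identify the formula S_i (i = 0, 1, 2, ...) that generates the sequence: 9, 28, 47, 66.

Check differences: 28 - 9 = 19
47 - 28 = 19
Common difference d = 19.
First term a = 9.
Formula: S_i = 9 + 19*i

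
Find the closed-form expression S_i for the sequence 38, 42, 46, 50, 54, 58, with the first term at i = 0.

Check differences: 42 - 38 = 4
46 - 42 = 4
Common difference d = 4.
First term a = 38.
Formula: S_i = 38 + 4*i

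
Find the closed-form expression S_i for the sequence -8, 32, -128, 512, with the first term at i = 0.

Check ratios: 32 / -8 = -4.0
Common ratio r = -4.
First term a = -8.
Formula: S_i = -8 * (-4)^i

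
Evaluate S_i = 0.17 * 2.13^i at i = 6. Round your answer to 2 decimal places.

S_6 = 0.17 * 2.13^6 ≈ 0.17 * 93.3851 ≈ 15.88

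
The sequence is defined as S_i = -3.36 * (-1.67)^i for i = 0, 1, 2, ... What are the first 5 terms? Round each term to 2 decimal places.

This is a geometric sequence.
i=0: S_0 = -3.36 * (-1.67)^0 = -3.36
i=1: S_1 = -3.36 * (-1.67)^1 ≈ 5.61
i=2: S_2 = -3.36 * (-1.67)^2 ≈ -9.37
i=3: S_3 = -3.36 * (-1.67)^3 ≈ 15.65
i=4: S_4 = -3.36 * (-1.67)^4 ≈ -26.13
The first 5 terms are: [-3.36, 5.61, -9.37, 15.65, -26.13]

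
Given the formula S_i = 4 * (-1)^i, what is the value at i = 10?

S_10 = 4 * (-1)^10 = 4 * 1 = 4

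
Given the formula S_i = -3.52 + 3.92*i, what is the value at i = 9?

S_9 = -3.52 + 3.92*9 = -3.52 + 35.28 = 31.76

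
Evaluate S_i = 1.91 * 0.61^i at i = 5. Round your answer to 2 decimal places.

S_5 = 1.91 * 0.61^5 ≈ 1.91 * 0.0845 ≈ 0.16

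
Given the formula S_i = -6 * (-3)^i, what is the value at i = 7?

S_7 = -6 * (-3)^7 = -6 * -2187 = 13122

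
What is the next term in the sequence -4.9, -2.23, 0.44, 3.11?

Differences: -2.23 - -4.9 = 2.67
This is an arithmetic sequence with common difference d = 2.67.
Next term = 3.11 + 2.67 = 5.78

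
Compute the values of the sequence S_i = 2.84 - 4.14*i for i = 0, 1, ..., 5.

This is an arithmetic sequence.
i=0: S_0 = 2.84 + -4.14*0 = 2.84
i=1: S_1 = 2.84 + -4.14*1 = -1.3
i=2: S_2 = 2.84 + -4.14*2 = -5.44
i=3: S_3 = 2.84 + -4.14*3 = -9.58
i=4: S_4 = 2.84 + -4.14*4 = -13.72
i=5: S_5 = 2.84 + -4.14*5 = -17.86
The first 6 terms are: [2.84, -1.3, -5.44, -9.58, -13.72, -17.86]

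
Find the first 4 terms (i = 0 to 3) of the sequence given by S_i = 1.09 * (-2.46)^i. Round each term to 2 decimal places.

This is a geometric sequence.
i=0: S_0 = 1.09 * (-2.46)^0 = 1.09
i=1: S_1 = 1.09 * (-2.46)^1 ≈ -2.68
i=2: S_2 = 1.09 * (-2.46)^2 ≈ 6.6
i=3: S_3 = 1.09 * (-2.46)^3 ≈ -16.23
The first 4 terms are: [1.09, -2.68, 6.6, -16.23]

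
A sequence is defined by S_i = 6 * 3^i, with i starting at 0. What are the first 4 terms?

This is a geometric sequence.
i=0: S_0 = 6 * 3^0 = 6
i=1: S_1 = 6 * 3^1 = 18
i=2: S_2 = 6 * 3^2 = 54
i=3: S_3 = 6 * 3^3 = 162
The first 4 terms are: [6, 18, 54, 162]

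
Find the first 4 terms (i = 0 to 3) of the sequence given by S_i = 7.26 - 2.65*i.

This is an arithmetic sequence.
i=0: S_0 = 7.26 + -2.65*0 = 7.26
i=1: S_1 = 7.26 + -2.65*1 = 4.61
i=2: S_2 = 7.26 + -2.65*2 = 1.96
i=3: S_3 = 7.26 + -2.65*3 = -0.69
The first 4 terms are: [7.26, 4.61, 1.96, -0.69]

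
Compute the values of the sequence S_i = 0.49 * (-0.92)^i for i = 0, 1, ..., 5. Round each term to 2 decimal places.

This is a geometric sequence.
i=0: S_0 = 0.49 * (-0.92)^0 = 0.49
i=1: S_1 = 0.49 * (-0.92)^1 ≈ -0.45
i=2: S_2 = 0.49 * (-0.92)^2 ≈ 0.41
i=3: S_3 = 0.49 * (-0.92)^3 ≈ -0.38
i=4: S_4 = 0.49 * (-0.92)^4 ≈ 0.35
i=5: S_5 = 0.49 * (-0.92)^5 ≈ -0.32
The first 6 terms are: [0.49, -0.45, 0.41, -0.38, 0.35, -0.32]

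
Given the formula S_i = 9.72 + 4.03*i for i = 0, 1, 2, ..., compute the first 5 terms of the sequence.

This is an arithmetic sequence.
i=0: S_0 = 9.72 + 4.03*0 = 9.72
i=1: S_1 = 9.72 + 4.03*1 = 13.75
i=2: S_2 = 9.72 + 4.03*2 = 17.78
i=3: S_3 = 9.72 + 4.03*3 = 21.81
i=4: S_4 = 9.72 + 4.03*4 = 25.84
The first 5 terms are: [9.72, 13.75, 17.78, 21.81, 25.84]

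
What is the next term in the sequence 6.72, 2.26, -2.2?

Differences: 2.26 - 6.72 = -4.46
This is an arithmetic sequence with common difference d = -4.46.
Next term = -2.2 + -4.46 = -6.66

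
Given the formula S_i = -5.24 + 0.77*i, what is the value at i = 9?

S_9 = -5.24 + 0.77*9 = -5.24 + 6.93 = 1.69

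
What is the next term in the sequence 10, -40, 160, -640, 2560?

Ratios: -40 / 10 = -4.0
This is a geometric sequence with common ratio r = -4.
Next term = 2560 * -4 = -10240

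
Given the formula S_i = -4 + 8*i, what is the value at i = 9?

S_9 = -4 + 8*9 = -4 + 72 = 68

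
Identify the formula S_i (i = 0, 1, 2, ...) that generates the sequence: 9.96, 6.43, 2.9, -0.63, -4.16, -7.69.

Check differences: 6.43 - 9.96 = -3.53
2.9 - 6.43 = -3.53
Common difference d = -3.53.
First term a = 9.96.
Formula: S_i = 9.96 - 3.53*i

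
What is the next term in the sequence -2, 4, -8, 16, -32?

Ratios: 4 / -2 = -2.0
This is a geometric sequence with common ratio r = -2.
Next term = -32 * -2 = 64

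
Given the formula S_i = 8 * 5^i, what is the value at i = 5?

S_5 = 8 * 5^5 = 8 * 3125 = 25000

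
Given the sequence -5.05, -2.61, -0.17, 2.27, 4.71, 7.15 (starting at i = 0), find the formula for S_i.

Check differences: -2.61 - -5.05 = 2.44
-0.17 - -2.61 = 2.44
Common difference d = 2.44.
First term a = -5.05.
Formula: S_i = -5.05 + 2.44*i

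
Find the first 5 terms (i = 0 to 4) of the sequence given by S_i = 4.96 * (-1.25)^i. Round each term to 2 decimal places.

This is a geometric sequence.
i=0: S_0 = 4.96 * (-1.25)^0 = 4.96
i=1: S_1 = 4.96 * (-1.25)^1 = -6.2
i=2: S_2 = 4.96 * (-1.25)^2 = 7.75
i=3: S_3 = 4.96 * (-1.25)^3 ≈ -9.69
i=4: S_4 = 4.96 * (-1.25)^4 ≈ 12.11
The first 5 terms are: [4.96, -6.2, 7.75, -9.69, 12.11]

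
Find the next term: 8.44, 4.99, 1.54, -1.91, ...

Differences: 4.99 - 8.44 = -3.45
This is an arithmetic sequence with common difference d = -3.45.
Next term = -1.91 + -3.45 = -5.36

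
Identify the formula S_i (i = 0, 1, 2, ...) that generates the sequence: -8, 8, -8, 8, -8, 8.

Check ratios: 8 / -8 = -1.0
Common ratio r = -1.
First term a = -8.
Formula: S_i = -8 * (-1)^i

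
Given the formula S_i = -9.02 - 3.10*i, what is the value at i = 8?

S_8 = -9.02 + -3.1*8 = -9.02 + -24.8 = -33.82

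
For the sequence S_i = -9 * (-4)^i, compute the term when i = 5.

S_5 = -9 * (-4)^5 = -9 * -1024 = 9216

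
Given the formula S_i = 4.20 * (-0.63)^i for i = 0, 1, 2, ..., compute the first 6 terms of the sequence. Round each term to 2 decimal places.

This is a geometric sequence.
i=0: S_0 = 4.2 * (-0.63)^0 = 4.2
i=1: S_1 = 4.2 * (-0.63)^1 ≈ -2.65
i=2: S_2 = 4.2 * (-0.63)^2 ≈ 1.67
i=3: S_3 = 4.2 * (-0.63)^3 ≈ -1.05
i=4: S_4 = 4.2 * (-0.63)^4 ≈ 0.66
i=5: S_5 = 4.2 * (-0.63)^5 ≈ -0.42
The first 6 terms are: [4.2, -2.65, 1.67, -1.05, 0.66, -0.42]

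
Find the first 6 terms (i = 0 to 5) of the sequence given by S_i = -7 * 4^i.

This is a geometric sequence.
i=0: S_0 = -7 * 4^0 = -7
i=1: S_1 = -7 * 4^1 = -28
i=2: S_2 = -7 * 4^2 = -112
i=3: S_3 = -7 * 4^3 = -448
i=4: S_4 = -7 * 4^4 = -1792
i=5: S_5 = -7 * 4^5 = -7168
The first 6 terms are: [-7, -28, -112, -448, -1792, -7168]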